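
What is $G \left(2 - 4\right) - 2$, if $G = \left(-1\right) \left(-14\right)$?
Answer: $-30$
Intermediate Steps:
$G = 14$
$G \left(2 - 4\right) - 2 = 14 \left(2 - 4\right) - 2 = 14 \left(-2\right) - 2 = -28 - 2 = -30$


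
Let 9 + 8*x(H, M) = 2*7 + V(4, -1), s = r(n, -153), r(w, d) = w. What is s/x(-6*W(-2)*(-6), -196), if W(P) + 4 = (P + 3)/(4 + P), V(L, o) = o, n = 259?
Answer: 518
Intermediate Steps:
W(P) = -4 + (3 + P)/(4 + P) (W(P) = -4 + (P + 3)/(4 + P) = -4 + (3 + P)/(4 + P))
s = 259
x(H, M) = ½ (x(H, M) = -9/8 + (2*7 - 1)/8 = -9/8 + (14 - 1)/8 = -9/8 + (⅛)*13 = -9/8 + 13/8 = ½)
s/x(-6*W(-2)*(-6), -196) = 259/(½) = 259*2 = 518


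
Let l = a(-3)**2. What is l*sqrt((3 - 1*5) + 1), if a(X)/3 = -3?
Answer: 81*I ≈ 81.0*I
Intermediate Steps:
a(X) = -9 (a(X) = 3*(-3) = -9)
l = 81 (l = (-9)**2 = 81)
l*sqrt((3 - 1*5) + 1) = 81*sqrt((3 - 1*5) + 1) = 81*sqrt((3 - 5) + 1) = 81*sqrt(-2 + 1) = 81*sqrt(-1) = 81*I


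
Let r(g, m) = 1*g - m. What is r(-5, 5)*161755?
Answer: -1617550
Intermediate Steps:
r(g, m) = g - m
r(-5, 5)*161755 = (-5 - 1*5)*161755 = (-5 - 5)*161755 = -10*161755 = -1617550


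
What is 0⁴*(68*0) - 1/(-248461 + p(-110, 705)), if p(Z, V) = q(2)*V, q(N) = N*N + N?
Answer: 1/244231 ≈ 4.0945e-6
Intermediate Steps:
q(N) = N + N² (q(N) = N² + N = N + N²)
p(Z, V) = 6*V (p(Z, V) = (2*(1 + 2))*V = (2*3)*V = 6*V)
0⁴*(68*0) - 1/(-248461 + p(-110, 705)) = 0⁴*(68*0) - 1/(-248461 + 6*705) = 0*0 - 1/(-248461 + 4230) = 0 - 1/(-244231) = 0 - 1*(-1/244231) = 0 + 1/244231 = 1/244231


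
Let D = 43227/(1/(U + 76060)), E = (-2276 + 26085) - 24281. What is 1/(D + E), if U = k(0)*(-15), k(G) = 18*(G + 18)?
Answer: 1/3077761928 ≈ 3.2491e-10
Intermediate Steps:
k(G) = 324 + 18*G (k(G) = 18*(18 + G) = 324 + 18*G)
E = -472 (E = 23809 - 24281 = -472)
U = -4860 (U = (324 + 18*0)*(-15) = (324 + 0)*(-15) = 324*(-15) = -4860)
D = 3077762400 (D = 43227/(1/(-4860 + 76060)) = 43227/(1/71200) = 43227*71200 = 3077762400)
1/(D + E) = 1/(3077762400 - 472) = 1/3077761928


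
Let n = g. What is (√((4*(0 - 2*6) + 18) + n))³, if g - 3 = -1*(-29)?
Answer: 2*√2 ≈ 2.8284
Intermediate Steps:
g = 32 (g = 3 - 1*(-29) = 3 + 29 = 32)
n = 32
(√((4*(0 - 2*6) + 18) + n))³ = (√((4*(0 - 2*6) + 18) + 32))³ = (√((4*(0 - 12) + 18) + 32))³ = (√((4*(-12) + 18) + 32))³ = (√((-48 + 18) + 32))³ = (√(-30 + 32))³ = (√2)³ = 2*√2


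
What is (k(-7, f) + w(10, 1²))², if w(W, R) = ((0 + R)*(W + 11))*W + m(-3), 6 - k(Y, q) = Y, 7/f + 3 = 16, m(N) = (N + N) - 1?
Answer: 46656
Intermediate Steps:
m(N) = -1 + 2*N (m(N) = 2*N - 1 = -1 + 2*N)
f = 7/13 (f = 7/(-3 + 16) = 7/13 ≈ 0.53846)
k(Y, q) = 6 - Y
w(W, R) = -7 + R*W*(11 + W) (w(W, R) = ((0 + R)*(W + 11))*W + (-1 + 2*(-3)) = (R*(11 + W))*W + (-1 - 6) = R*W*(11 + W) - 7 = -7 + R*W*(11 + W))
(k(-7, f) + w(10, 1²))² = ((6 - 1*(-7)) + (-7 + 1²*10² + 11*1²*10))² = ((6 + 7) + (-7 + 1*100 + 11*1*10))² = (13 + (-7 + 100 + 110))² = (13 + 203)² = 216² = 46656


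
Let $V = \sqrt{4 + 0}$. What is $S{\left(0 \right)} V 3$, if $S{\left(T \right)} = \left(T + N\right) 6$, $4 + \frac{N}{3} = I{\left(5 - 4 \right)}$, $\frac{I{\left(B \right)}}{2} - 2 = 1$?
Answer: $216$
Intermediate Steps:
$I{\left(B \right)} = 6$ ($I{\left(B \right)} = 4 + 2 \cdot 1 = 4 + 2 = 6$)
$N = 6$ ($N = -12 + 3 \cdot 6 = -12 + 18 = 6$)
$S{\left(T \right)} = 36 + 6 T$ ($S{\left(T \right)} = \left(T + 6\right) 6 = \left(6 + T\right) 6 = 36 + 6 T$)
$V = 2$ ($V = \sqrt{4} = 2$)
$S{\left(0 \right)} V 3 = \left(36 + 6 \cdot 0\right) 2 \cdot 3 = \left(36 + 0\right) 2 \cdot 3 = 36 \cdot 2 \cdot 3 = 72 \cdot 3 = 216$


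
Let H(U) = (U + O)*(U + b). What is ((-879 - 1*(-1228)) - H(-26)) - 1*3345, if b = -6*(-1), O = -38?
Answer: -4276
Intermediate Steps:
b = 6
H(U) = (-38 + U)*(6 + U) (H(U) = (U - 38)*(U + 6) = (-38 + U)*(6 + U))
((-879 - 1*(-1228)) - H(-26)) - 1*3345 = ((-879 - 1*(-1228)) - (-228 + (-26)**2 - 32*(-26))) - 1*3345 = ((-879 + 1228) - (-228 + 676 + 832)) - 3345 = (349 - 1*1280) - 3345 = (349 - 1280) - 3345 = -931 - 3345 = -4276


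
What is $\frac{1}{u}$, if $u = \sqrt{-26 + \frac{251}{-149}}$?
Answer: $- \frac{i \sqrt{24585}}{825} \approx - 0.19006 i$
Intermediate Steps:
$u = \frac{5 i \sqrt{24585}}{149}$ ($u = \sqrt{-26 + 251 \left(- \frac{1}{149}\right)} = \sqrt{-26 - \frac{251}{149}} = \sqrt{- \frac{4125}{149}} = \frac{5 i \sqrt{24585}}{149} \approx 5.2616 i$)
$\frac{1}{u} = \frac{1}{\frac{5}{149} i \sqrt{24585}} = - \frac{i \sqrt{24585}}{825}$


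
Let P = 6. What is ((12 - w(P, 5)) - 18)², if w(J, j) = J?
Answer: 144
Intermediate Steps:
((12 - w(P, 5)) - 18)² = ((12 - 1*6) - 18)² = ((12 - 6) - 18)² = (6 - 18)² = (-12)² = 144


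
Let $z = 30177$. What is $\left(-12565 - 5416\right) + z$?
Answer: $12196$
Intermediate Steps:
$\left(-12565 - 5416\right) + z = \left(-12565 - 5416\right) + 30177 = -17981 + 30177 = 12196$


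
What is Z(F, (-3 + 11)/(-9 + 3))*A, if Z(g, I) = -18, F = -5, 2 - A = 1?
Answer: -18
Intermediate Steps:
A = 1 (A = 2 - 1*1 = 2 - 1 = 1)
Z(F, (-3 + 11)/(-9 + 3))*A = -18*1 = -18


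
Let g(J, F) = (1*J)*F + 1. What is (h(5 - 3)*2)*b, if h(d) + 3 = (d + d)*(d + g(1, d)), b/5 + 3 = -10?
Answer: -2210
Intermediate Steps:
b = -65 (b = -15 + 5*(-10) = -15 - 50 = -65)
g(J, F) = 1 + F*J (g(J, F) = J*F + 1 = F*J + 1 = 1 + F*J)
h(d) = -3 + 2*d*(1 + 2*d) (h(d) = -3 + (d + d)*(d + (1 + d*1)) = -3 + (2*d)*(d + (1 + d)) = -3 + (2*d)*(1 + 2*d) = -3 + 2*d*(1 + 2*d))
(h(5 - 3)*2)*b = ((-3 + 2*(5 - 3) + 4*(5 - 3)²)*2)*(-65) = ((-3 + 2*2 + 4*2²)*2)*(-65) = ((-3 + 4 + 4*4)*2)*(-65) = ((-3 + 4 + 16)*2)*(-65) = (17*2)*(-65) = 34*(-65) = -2210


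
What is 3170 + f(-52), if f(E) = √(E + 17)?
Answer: 3170 + I*√35 ≈ 3170.0 + 5.9161*I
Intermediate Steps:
f(E) = √(17 + E)
3170 + f(-52) = 3170 + √(17 - 52) = 3170 + √(-35) = 3170 + I*√35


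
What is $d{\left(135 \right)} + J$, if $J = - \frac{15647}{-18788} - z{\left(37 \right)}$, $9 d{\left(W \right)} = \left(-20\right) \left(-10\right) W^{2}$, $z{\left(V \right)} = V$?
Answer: $\frac{7608460491}{18788} \approx 4.0496 \cdot 10^{5}$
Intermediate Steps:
$d{\left(W \right)} = \frac{200 W^{2}}{9}$ ($d{\left(W \right)} = \frac{\left(-20\right) \left(-10\right) W^{2}}{9} = \frac{200 W^{2}}{9}$)
$J = - \frac{679509}{18788}$ ($J = - \frac{15647}{-18788} - 37 = \left(-15647\right) \left(- \frac{1}{18788}\right) - 37 = \frac{15647}{18788} - 37 = - \frac{679509}{18788} \approx -36.167$)
$d{\left(135 \right)} + J = \frac{200 \cdot 135^{2}}{9} - \frac{679509}{18788} = \frac{200}{9} \cdot 18225 - \frac{679509}{18788} = 405000 - \frac{679509}{18788} = \frac{7608460491}{18788}$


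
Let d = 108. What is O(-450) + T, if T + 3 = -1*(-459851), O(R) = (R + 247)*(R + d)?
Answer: 529274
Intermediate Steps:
O(R) = (108 + R)*(247 + R) (O(R) = (R + 247)*(R + 108) = (247 + R)*(108 + R) = (108 + R)*(247 + R))
T = 459848 (T = -3 - 1*(-459851) = -3 + 459851 = 459848)
O(-450) + T = (26676 + (-450)² + 355*(-450)) + 459848 = (26676 + 202500 - 159750) + 459848 = 69426 + 459848 = 529274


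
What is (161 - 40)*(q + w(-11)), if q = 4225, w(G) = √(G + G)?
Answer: 511225 + 121*I*√22 ≈ 5.1123e+5 + 567.54*I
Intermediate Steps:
w(G) = √2*√G (w(G) = √(2*G) = √2*√G)
(161 - 40)*(q + w(-11)) = (161 - 40)*(4225 + √2*√(-11)) = 121*(4225 + √2*(I*√11)) = 121*(4225 + I*√22) = 511225 + 121*I*√22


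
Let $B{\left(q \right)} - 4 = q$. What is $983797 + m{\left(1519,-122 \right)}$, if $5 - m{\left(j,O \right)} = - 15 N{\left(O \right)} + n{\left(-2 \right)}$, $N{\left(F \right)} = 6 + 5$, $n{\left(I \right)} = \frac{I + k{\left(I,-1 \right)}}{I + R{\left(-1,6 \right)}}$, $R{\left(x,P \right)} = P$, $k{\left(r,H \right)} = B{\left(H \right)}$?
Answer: $\frac{3935867}{4} \approx 9.8397 \cdot 10^{5}$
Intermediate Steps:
$B{\left(q \right)} = 4 + q$
$k{\left(r,H \right)} = 4 + H$
$n{\left(I \right)} = \frac{3 + I}{6 + I}$ ($n{\left(I \right)} = \frac{I + \left(4 - 1\right)}{I + 6} = \frac{I + 3}{6 + I} = \frac{3 + I}{6 + I}$)
$N{\left(F \right)} = 11$
$m{\left(j,O \right)} = \frac{679}{4}$ ($m{\left(j,O \right)} = 5 - \left(\left(-15\right) 11 + \frac{3 - 2}{6 - 2}\right) = 5 - \left(-165 + \frac{1}{4} \cdot 1\right) = 5 - \left(-165 + \frac{1}{4}\right) = 5 - - \frac{659}{4} = 5 + \frac{659}{4} = \frac{679}{4}$)
$983797 + m{\left(1519,-122 \right)} = 983797 + \frac{679}{4} = \frac{3935867}{4}$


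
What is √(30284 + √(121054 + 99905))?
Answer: √(30284 + 3*√24551) ≈ 175.37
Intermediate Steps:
√(30284 + √(121054 + 99905)) = √(30284 + √220959) = √(30284 + 3*√24551)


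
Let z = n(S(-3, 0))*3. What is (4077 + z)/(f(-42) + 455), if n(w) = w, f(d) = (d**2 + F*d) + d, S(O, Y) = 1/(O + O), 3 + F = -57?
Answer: 8153/9394 ≈ 0.86789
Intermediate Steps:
F = -60 (F = -3 - 57 = -60)
S(O, Y) = 1/(2*O)
f(d) = d**2 - 59*d (f(d) = (d**2 - 60*d) + d = d**2 - 59*d)
z = -1/2 (z = ((1/2)/(-3))*3 = ((1/2)*(-1/3))*3 = -1/6*3 = -1/2 ≈ -0.50000)
(4077 + z)/(f(-42) + 455) = (4077 - 1/2)/(-42*(-59 - 42) + 455) = 8153/(2*(-42*(-101) + 455)) = 8153/(2*(4242 + 455)) = (8153/2)/4697 = (8153/2)*(1/4697) = 8153/9394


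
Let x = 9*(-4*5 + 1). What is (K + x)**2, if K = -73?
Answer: 59536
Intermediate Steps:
x = -171 (x = 9*(-20 + 1) = 9*(-19) = -171)
(K + x)**2 = (-73 - 171)**2 = (-244)**2 = 59536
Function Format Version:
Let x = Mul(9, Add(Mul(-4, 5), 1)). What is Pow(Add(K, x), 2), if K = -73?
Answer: 59536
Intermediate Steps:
x = -171 (x = Mul(9, Add(-20, 1)) = Mul(9, -19) = -171)
Pow(Add(K, x), 2) = Pow(Add(-73, -171), 2) = Pow(-244, 2) = 59536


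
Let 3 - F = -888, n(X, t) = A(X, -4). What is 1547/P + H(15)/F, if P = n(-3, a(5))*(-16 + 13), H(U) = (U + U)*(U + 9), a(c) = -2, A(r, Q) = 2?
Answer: -50891/198 ≈ -257.03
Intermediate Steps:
H(U) = 2*U*(9 + U) (H(U) = (2*U)*(9 + U) = 2*U*(9 + U))
n(X, t) = 2
F = 891 (F = 3 - 1*(-888) = 3 + 888 = 891)
P = -6 (P = 2*(-16 + 13) = 2*(-3) = -6)
1547/P + H(15)/F = 1547/(-6) + (2*15*(9 + 15))/891 = 1547*(-⅙) + (2*15*24)*(1/891) = -1547/6 + 720*(1/891) = -1547/6 + 80/99 = -50891/198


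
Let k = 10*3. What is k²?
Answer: 900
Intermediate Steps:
k = 30
k² = 30² = 900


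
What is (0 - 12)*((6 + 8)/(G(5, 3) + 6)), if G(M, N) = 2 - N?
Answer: -168/5 ≈ -33.600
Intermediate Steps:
(0 - 12)*((6 + 8)/(G(5, 3) + 6)) = (0 - 12)*((6 + 8)/((2 - 1*3) + 6)) = -168/((2 - 3) + 6) = -168/(-1 + 6) = -168/5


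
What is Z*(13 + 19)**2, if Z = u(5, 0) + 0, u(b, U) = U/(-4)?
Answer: 0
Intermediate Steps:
u(b, U) = -U/4 (u(b, U) = U*(-1/4) = -U/4)
Z = 0 (Z = -1/4*0 + 0 = 0 + 0 = 0)
Z*(13 + 19)**2 = 0*(13 + 19)**2 = 0*32**2 = 0*1024 = 0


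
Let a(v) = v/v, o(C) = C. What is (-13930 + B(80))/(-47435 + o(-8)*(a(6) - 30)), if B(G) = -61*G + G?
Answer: 18730/47203 ≈ 0.39680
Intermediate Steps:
B(G) = -60*G
a(v) = 1
(-13930 + B(80))/(-47435 + o(-8)*(a(6) - 30)) = (-13930 - 60*80)/(-47435 - 8*(1 - 30)) = (-13930 - 4800)/(-47435 - 8*(-29)) = -18730/(-47435 + 232) = -18730/(-47203) = -18730*(-1/47203) = 18730/47203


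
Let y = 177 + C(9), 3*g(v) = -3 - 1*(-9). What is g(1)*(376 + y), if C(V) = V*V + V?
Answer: 1286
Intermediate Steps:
C(V) = V + V**2 (C(V) = V**2 + V = V + V**2)
g(v) = 2 (g(v) = (-3 - 1*(-9))/3 = (-3 + 9)/3 = (1/3)*6 = 2)
y = 267 (y = 177 + 9*(1 + 9) = 177 + 9*10 = 177 + 90 = 267)
g(1)*(376 + y) = 2*(376 + 267) = 2*643 = 1286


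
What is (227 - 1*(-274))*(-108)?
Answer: -54108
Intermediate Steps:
(227 - 1*(-274))*(-108) = (227 + 274)*(-108) = 501*(-108) = -54108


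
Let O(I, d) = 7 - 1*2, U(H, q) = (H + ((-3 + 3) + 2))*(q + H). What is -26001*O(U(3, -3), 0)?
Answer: -130005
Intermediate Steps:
U(H, q) = (2 + H)*(H + q) (U(H, q) = (H + (0 + 2))*(H + q) = (H + 2)*(H + q) = (2 + H)*(H + q))
O(I, d) = 5 (O(I, d) = 7 - 2 = 5)
-26001*O(U(3, -3), 0) = -26001*5 = -130005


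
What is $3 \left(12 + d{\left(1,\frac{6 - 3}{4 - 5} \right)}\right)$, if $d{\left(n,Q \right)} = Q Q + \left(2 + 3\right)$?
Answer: $78$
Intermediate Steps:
$d{\left(n,Q \right)} = 5 + Q^{2}$ ($d{\left(n,Q \right)} = Q^{2} + 5 = 5 + Q^{2}$)
$3 \left(12 + d{\left(1,\frac{6 - 3}{4 - 5} \right)}\right) = 3 \left(12 + \left(5 + \left(\frac{6 - 3}{4 - 5}\right)^{2}\right)\right) = 3 \left(12 + \left(5 + \left(\frac{3}{-1}\right)^{2}\right)\right) = 3 \left(12 + \left(5 + \left(3 \left(-1\right)\right)^{2}\right)\right) = 3 \left(12 + \left(5 + \left(-3\right)^{2}\right)\right) = 3 \left(12 + \left(5 + 9\right)\right) = 3 \left(12 + 14\right) = 3 \cdot 26 = 78$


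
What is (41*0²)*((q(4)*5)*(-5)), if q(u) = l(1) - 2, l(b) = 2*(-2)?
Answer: 0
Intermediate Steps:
l(b) = -4
q(u) = -6 (q(u) = -4 - 2 = -6)
(41*0²)*((q(4)*5)*(-5)) = (41*0²)*(-6*5*(-5)) = (41*0)*(-30*(-5)) = 0*150 = 0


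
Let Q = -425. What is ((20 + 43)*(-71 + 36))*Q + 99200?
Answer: 1036325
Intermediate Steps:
((20 + 43)*(-71 + 36))*Q + 99200 = ((20 + 43)*(-71 + 36))*(-425) + 99200 = (63*(-35))*(-425) + 99200 = -2205*(-425) + 99200 = 937125 + 99200 = 1036325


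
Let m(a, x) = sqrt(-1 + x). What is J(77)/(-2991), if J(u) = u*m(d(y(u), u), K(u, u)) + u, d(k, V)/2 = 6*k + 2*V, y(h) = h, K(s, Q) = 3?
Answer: -77/2991 - 77*sqrt(2)/2991 ≈ -0.062151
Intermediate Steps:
d(k, V) = 4*V + 12*k (d(k, V) = 2*(6*k + 2*V) = 2*(2*V + 6*k) = 4*V + 12*k)
J(u) = u + u*sqrt(2) (J(u) = u*sqrt(-1 + 3) + u = u*sqrt(2) + u = u + u*sqrt(2))
J(77)/(-2991) = (77*(1 + sqrt(2)))/(-2991) = (77 + 77*sqrt(2))*(-1/2991) = -77/2991 - 77*sqrt(2)/2991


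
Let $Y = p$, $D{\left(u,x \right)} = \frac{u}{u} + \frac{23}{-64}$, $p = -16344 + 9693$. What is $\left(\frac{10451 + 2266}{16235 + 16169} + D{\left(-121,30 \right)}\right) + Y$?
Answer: $- \frac{3447768451}{518464} \approx -6650.0$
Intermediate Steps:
$p = -6651$
$D{\left(u,x \right)} = \frac{41}{64}$ ($D{\left(u,x \right)} = 1 + 23 \left(- \frac{1}{64}\right) = 1 - \frac{23}{64} = \frac{41}{64}$)
$Y = -6651$
$\left(\frac{10451 + 2266}{16235 + 16169} + D{\left(-121,30 \right)}\right) + Y = \left(\frac{10451 + 2266}{16235 + 16169} + \frac{41}{64}\right) - 6651 = \left(\frac{12717}{32404} + \frac{41}{64}\right) - 6651 = \frac{535613}{518464} - 6651 = - \frac{3447768451}{518464}$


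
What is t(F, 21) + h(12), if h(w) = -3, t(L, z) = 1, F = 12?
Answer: -2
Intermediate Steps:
t(F, 21) + h(12) = 1 - 3 = -2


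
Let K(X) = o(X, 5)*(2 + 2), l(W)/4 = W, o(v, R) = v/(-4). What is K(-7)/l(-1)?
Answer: -7/4 ≈ -1.7500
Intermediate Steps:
o(v, R) = -v/4 (o(v, R) = v*(-¼) = -v/4)
l(W) = 4*W
K(X) = -X (K(X) = (-X/4)*(2 + 2) = -X/4*4 = -X)
K(-7)/l(-1) = (-1*(-7))/((4*(-1))) = 7/(-4) = 7*(-¼) = -7/4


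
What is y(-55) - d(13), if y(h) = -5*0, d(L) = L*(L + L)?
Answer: -338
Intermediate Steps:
d(L) = 2*L**2 (d(L) = L*(2*L) = 2*L**2)
y(h) = 0
y(-55) - d(13) = 0 - 2*13**2 = 0 - 2*169 = 0 - 1*338 = 0 - 338 = -338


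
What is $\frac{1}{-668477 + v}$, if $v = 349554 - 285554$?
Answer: $- \frac{1}{604477} \approx -1.6543 \cdot 10^{-6}$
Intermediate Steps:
$v = 64000$ ($v = 349554 - 285554 = 64000$)
$\frac{1}{-668477 + v} = \frac{1}{-668477 + 64000} = \frac{1}{-604477} = - \frac{1}{604477}$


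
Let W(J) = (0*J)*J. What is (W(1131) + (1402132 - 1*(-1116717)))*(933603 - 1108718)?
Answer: -441088242635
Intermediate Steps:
W(J) = 0 (W(J) = 0*J = 0)
(W(1131) + (1402132 - 1*(-1116717)))*(933603 - 1108718) = (0 + (1402132 - 1*(-1116717)))*(933603 - 1108718) = (0 + (1402132 + 1116717))*(-175115) = (0 + 2518849)*(-175115) = 2518849*(-175115) = -441088242635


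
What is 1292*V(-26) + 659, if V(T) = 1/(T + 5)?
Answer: 12547/21 ≈ 597.48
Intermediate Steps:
V(T) = 1/(5 + T)
1292*V(-26) + 659 = 1292/(5 - 26) + 659 = 1292/(-21) + 659 = 1292*(-1/21) + 659 = -1292/21 + 659 = 12547/21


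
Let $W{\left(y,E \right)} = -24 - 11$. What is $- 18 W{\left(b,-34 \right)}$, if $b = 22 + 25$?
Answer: $630$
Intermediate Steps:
$b = 47$
$W{\left(y,E \right)} = -35$ ($W{\left(y,E \right)} = -24 - 11 = -35$)
$- 18 W{\left(b,-34 \right)} = \left(-18\right) \left(-35\right) = 630$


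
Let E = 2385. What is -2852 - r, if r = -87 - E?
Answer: -380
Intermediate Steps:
r = -2472 (r = -87 - 1*2385 = -87 - 2385 = -2472)
-2852 - r = -2852 - 1*(-2472) = -2852 + 2472 = -380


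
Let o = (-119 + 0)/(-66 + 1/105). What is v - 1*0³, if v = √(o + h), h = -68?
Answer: I*√18805757/533 ≈ 8.1361*I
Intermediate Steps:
o = 12495/6929 (o = -119/(-66 + 1/105) = -119/(-6929/105) = -119*(-105/6929) = 12495/6929 ≈ 1.8033)
v = I*√18805757/533 (v = √(12495/6929 - 68) = √(-458677/6929) = I*√18805757/533 ≈ 8.1361*I)
v - 1*0³ = I*√18805757/533 - 1*0³ = I*√18805757/533 - 1*0 = I*√18805757/533 + 0 = I*√18805757/533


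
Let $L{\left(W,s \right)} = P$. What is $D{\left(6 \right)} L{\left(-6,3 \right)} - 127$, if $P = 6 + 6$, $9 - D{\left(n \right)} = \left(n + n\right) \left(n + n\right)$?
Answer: $-1747$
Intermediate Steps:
$D{\left(n \right)} = 9 - 4 n^{2}$ ($D{\left(n \right)} = 9 - \left(n + n\right) \left(n + n\right) = 9 - 2 n 2 n = 9 - 4 n^{2}$)
$P = 12$
$L{\left(W,s \right)} = 12$
$D{\left(6 \right)} L{\left(-6,3 \right)} - 127 = \left(9 - 4 \cdot 6^{2}\right) 12 - 127 = \left(9 - 144\right) 12 - 127 = \left(-135\right) 12 - 127 = -1620 - 127 = -1747$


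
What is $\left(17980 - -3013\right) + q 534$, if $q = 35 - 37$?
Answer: $19925$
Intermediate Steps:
$q = -2$ ($q = 35 - 37 = -2$)
$\left(17980 - -3013\right) + q 534 = \left(17980 - -3013\right) - 1068 = \left(17980 + 3013\right) - 1068 = 20993 - 1068 = 19925$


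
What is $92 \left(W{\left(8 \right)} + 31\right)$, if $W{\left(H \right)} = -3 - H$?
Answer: $1840$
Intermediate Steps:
$92 \left(W{\left(8 \right)} + 31\right) = 92 \left(\left(-3 - 8\right) + 31\right) = 92 \left(-11 + 31\right) = 92 \cdot 20 = 1840$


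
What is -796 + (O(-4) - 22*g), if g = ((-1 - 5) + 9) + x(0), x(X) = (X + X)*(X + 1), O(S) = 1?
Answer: -861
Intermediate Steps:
x(X) = 2*X*(1 + X) (x(X) = (2*X)*(1 + X) = 2*X*(1 + X))
g = 3 (g = ((-1 - 5) + 9) + 2*0*(1 + 0) = (-6 + 9) + 2*0*1 = 3 + 0 = 3)
-796 + (O(-4) - 22*g) = -796 + (1 - 22*3) = -796 + (1 - 66) = -796 - 65 = -861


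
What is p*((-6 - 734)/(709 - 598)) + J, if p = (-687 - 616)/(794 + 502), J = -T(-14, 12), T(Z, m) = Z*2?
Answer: 33731/972 ≈ 34.703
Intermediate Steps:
T(Z, m) = 2*Z
J = 28 (J = -2*(-14) = -1*(-28) = 28)
p = -1303/1296 ≈ -1.0054
p*((-6 - 734)/(709 - 598)) + J = -1303*(-6 - 734)/(1296*(709 - 598)) + 28 = -(-241055)/(324*111) + 28 = -1303/1296*(-20/3) + 28 = 6515/972 + 28 = 33731/972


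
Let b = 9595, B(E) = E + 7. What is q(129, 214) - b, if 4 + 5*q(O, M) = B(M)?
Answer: -47758/5 ≈ -9551.6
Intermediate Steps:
B(E) = 7 + E
q(O, M) = ⅗ + M/5 (q(O, M) = -⅘ + (7 + M)/5 = -⅘ + (7/5 + M/5) = ⅗ + M/5)
q(129, 214) - b = (⅗ + (⅕)*214) - 1*9595 = (⅗ + 214/5) - 9595 = 217/5 - 9595 = -47758/5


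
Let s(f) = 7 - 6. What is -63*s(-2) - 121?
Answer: -184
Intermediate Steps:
s(f) = 1
-63*s(-2) - 121 = -63*1 - 121 = -63 - 121 = -184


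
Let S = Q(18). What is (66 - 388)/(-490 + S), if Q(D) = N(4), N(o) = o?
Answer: 161/243 ≈ 0.66255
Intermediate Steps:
Q(D) = 4
S = 4
(66 - 388)/(-490 + S) = (66 - 388)/(-490 + 4) = -322/(-486) = -322*(-1/486) = 161/243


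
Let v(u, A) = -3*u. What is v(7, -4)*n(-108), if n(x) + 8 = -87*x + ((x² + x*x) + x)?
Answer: -684768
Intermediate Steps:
n(x) = -8 - 86*x + 2*x² (n(x) = -8 + (-87*x + ((x² + x*x) + x)) = -8 + (-87*x + ((x² + x²) + x)) = -8 + (-87*x + (2*x² + x)) = -8 + (-87*x + (x + 2*x²)) = -8 + (-86*x + 2*x²) = -8 - 86*x + 2*x²)
v(7, -4)*n(-108) = (-3*7)*(-8 - 86*(-108) + 2*(-108)²) = -21*(-8 + 9288 + 2*11664) = -21*(-8 + 9288 + 23328) = -21*32608 = -684768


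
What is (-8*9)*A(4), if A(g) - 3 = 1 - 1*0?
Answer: -288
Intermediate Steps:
A(g) = 4 (A(g) = 3 + (1 - 1*0) = 3 + (1 + 0) = 3 + 1 = 4)
(-8*9)*A(4) = -8*9*4 = -72*4 = -288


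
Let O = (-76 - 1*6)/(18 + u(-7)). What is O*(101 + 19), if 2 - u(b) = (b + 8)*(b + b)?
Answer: -4920/17 ≈ -289.41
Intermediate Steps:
u(b) = 2 - 2*b*(8 + b) (u(b) = 2 - (b + 8)*(b + b) = 2 - (8 + b)*2*b = 2 - 2*b*(8 + b))
O = -41/17 (O = (-76 - 1*6)/(18 + (2 - 16*(-7) - 2*(-7)²)) = (-76 - 6)/(18 + (2 + 112 - 2*49)) = -82/(18 + (2 + 112 - 98)) = -82/(18 + 16) = -82/34 = -82*1/34 = -41/17 ≈ -2.4118)
O*(101 + 19) = -41*(101 + 19)/17 = -41/17*120 = -4920/17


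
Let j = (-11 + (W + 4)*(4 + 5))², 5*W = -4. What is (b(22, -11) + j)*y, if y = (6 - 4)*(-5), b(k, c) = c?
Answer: -15292/5 ≈ -3058.4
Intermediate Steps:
W = -⅘ (W = (⅕)*(-4) = -⅘ ≈ -0.80000)
j = 7921/25 (j = (-11 + (-⅘ + 4)*(4 + 5))² = (-11 + (16/5)*9)² = (-11 + 144/5)² = (89/5)² = 7921/25 ≈ 316.84)
y = -10 (y = 2*(-5) = -10)
(b(22, -11) + j)*y = (-11 + 7921/25)*(-10) = (7646/25)*(-10) = -15292/5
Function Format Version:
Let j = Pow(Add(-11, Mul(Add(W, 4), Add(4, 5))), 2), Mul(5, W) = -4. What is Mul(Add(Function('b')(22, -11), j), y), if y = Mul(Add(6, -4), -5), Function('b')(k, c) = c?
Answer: Rational(-15292, 5) ≈ -3058.4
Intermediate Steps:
W = Rational(-4, 5) (W = Mul(Rational(1, 5), -4) = Rational(-4, 5) ≈ -0.80000)
j = Rational(7921, 25) (j = Pow(Add(-11, Mul(Add(Rational(-4, 5), 4), Add(4, 5))), 2) = Pow(Add(-11, Mul(Rational(16, 5), 9)), 2) = Pow(Add(-11, Rational(144, 5)), 2) = Pow(Rational(89, 5), 2) = Rational(7921, 25) ≈ 316.84)
y = -10 (y = Mul(2, -5) = -10)
Mul(Add(Function('b')(22, -11), j), y) = Mul(Add(-11, Rational(7921, 25)), -10) = Mul(Rational(7646, 25), -10) = Rational(-15292, 5)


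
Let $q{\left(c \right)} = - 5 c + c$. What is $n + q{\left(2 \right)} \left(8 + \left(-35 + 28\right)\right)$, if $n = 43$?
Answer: $35$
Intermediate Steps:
$q{\left(c \right)} = - 4 c$
$n + q{\left(2 \right)} \left(8 + \left(-35 + 28\right)\right) = 43 + \left(-4\right) 2 \left(8 + \left(-35 + 28\right)\right) = 43 - 8 \left(8 - 7\right) = 43 - 8 = 35$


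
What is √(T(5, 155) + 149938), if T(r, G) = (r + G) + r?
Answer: √150103 ≈ 387.43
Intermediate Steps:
T(r, G) = G + 2*r (T(r, G) = (G + r) + r = G + 2*r)
√(T(5, 155) + 149938) = √((155 + 2*5) + 149938) = √((155 + 10) + 149938) = √(165 + 149938) = √150103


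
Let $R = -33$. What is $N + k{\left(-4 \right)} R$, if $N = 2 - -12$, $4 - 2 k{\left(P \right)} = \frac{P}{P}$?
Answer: $- \frac{71}{2} \approx -35.5$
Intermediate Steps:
$k{\left(P \right)} = \frac{3}{2}$ ($k{\left(P \right)} = 2 - \frac{P \frac{1}{P}}{2} = 2 - \frac{1}{2} = \frac{3}{2}$)
$N = 14$ ($N = 2 + 12 = 14$)
$N + k{\left(-4 \right)} R = 14 + \frac{3}{2} \left(-33\right) = 14 - \frac{99}{2} = - \frac{71}{2}$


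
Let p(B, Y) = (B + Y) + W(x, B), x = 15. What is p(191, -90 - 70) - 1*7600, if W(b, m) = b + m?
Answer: -7363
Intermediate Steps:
p(B, Y) = 15 + Y + 2*B (p(B, Y) = (B + Y) + (15 + B) = 15 + Y + 2*B)
p(191, -90 - 70) - 1*7600 = (15 + (-90 - 70) + 2*191) - 1*7600 = (15 - 160 + 382) - 7600 = 237 - 7600 = -7363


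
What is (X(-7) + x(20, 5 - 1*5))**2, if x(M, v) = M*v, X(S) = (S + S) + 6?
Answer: 64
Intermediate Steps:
X(S) = 6 + 2*S (X(S) = 2*S + 6 = 6 + 2*S)
(X(-7) + x(20, 5 - 1*5))**2 = ((6 + 2*(-7)) + 20*(5 - 1*5))**2 = ((6 - 14) + 20*(5 - 5))**2 = (-8 + 20*0)**2 = (-8 + 0)**2 = (-8)**2 = 64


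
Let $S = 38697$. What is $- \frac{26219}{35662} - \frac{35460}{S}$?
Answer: $- \frac{759723721}{460004138} \approx -1.6516$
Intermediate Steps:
$- \frac{26219}{35662} - \frac{35460}{S} = - \frac{26219}{35662} - \frac{35460}{38697} = \left(-26219\right) \frac{1}{35662} - \frac{11820}{12899} = - \frac{26219}{35662} - \frac{11820}{12899} = - \frac{759723721}{460004138}$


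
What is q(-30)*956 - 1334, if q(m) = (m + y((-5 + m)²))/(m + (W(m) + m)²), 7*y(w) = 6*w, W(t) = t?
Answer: -7426/7 ≈ -1060.9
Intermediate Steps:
y(w) = 6*w/7 (y(w) = (6*w)/7 = 6*w/7)
q(m) = (m + 6*(-5 + m)²/7)/(m + 4*m²) (q(m) = (m + 6*(-5 + m)²/7)/(m + (m + m)²) = (m + 6*(-5 + m)²/7)/(m + (2*m)²) = (m + 6*(-5 + m)²/7)/(m + 4*m²))
q(-30)*956 - 1334 = ((-30 + 6*(-5 - 30)²/7)/((-30)*(1 + 4*(-30))))*956 - 1334 = -(-30 + (6/7)*(-35)²)/(30*(1 - 120))*956 - 1334 = -1/30*(-30 + (6/7)*1225)/(-119)*956 - 1334 = -1/30*(-1/119)*(-30 + 1050)*956 - 1334 = -1/30*(-1/119)*1020*956 - 1334 = (2/7)*956 - 1334 = 1912/7 - 1334 = -7426/7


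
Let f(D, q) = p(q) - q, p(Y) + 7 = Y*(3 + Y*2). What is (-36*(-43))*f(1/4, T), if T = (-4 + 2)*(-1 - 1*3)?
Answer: 212076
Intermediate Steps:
T = 8 (T = -2*(-1 - 3) = -2*(-4) = 8)
p(Y) = -7 + Y*(3 + 2*Y) (p(Y) = -7 + Y*(3 + Y*2) = -7 + Y*(3 + 2*Y))
f(D, q) = -7 + 2*q + 2*q² (f(D, q) = (-7 + 2*q² + 3*q) - q = -7 + 2*q + 2*q²)
(-36*(-43))*f(1/4, T) = (-36*(-43))*(-7 + 2*8 + 2*8²) = 1548*(-7 + 16 + 2*64) = 1548*(-7 + 16 + 128) = 1548*137 = 212076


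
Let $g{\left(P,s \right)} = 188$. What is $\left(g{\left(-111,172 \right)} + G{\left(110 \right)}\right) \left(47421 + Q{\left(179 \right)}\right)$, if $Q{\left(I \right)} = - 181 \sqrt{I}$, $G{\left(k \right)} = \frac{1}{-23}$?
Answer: $\frac{205000983}{23} - \frac{782463 \sqrt{179}}{23} \approx 8.4579 \cdot 10^{6}$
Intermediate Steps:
$G{\left(k \right)} = - \frac{1}{23}$
$\left(g{\left(-111,172 \right)} + G{\left(110 \right)}\right) \left(47421 + Q{\left(179 \right)}\right) = \left(188 - \frac{1}{23}\right) \left(47421 - 181 \sqrt{179}\right) = \frac{4323 \left(47421 - 181 \sqrt{179}\right)}{23} = \frac{205000983}{23} - \frac{782463 \sqrt{179}}{23}$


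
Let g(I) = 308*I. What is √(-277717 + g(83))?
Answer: 9*I*√3113 ≈ 502.15*I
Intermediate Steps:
√(-277717 + g(83)) = √(-277717 + 308*83) = √(-277717 + 25564) = √(-252153) = 9*I*√3113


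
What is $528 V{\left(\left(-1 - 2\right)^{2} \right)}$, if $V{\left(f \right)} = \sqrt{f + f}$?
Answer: $1584 \sqrt{2} \approx 2240.1$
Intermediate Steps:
$V{\left(f \right)} = \sqrt{2} \sqrt{f}$ ($V{\left(f \right)} = \sqrt{2 f} = \sqrt{2} \sqrt{f}$)
$528 V{\left(\left(-1 - 2\right)^{2} \right)} = 528 \sqrt{2} \sqrt{\left(-1 - 2\right)^{2}} = 528 \sqrt{2} \sqrt{\left(-3\right)^{2}} = 528 \sqrt{2} \sqrt{9} = 528 \sqrt{2} \cdot 3 = 528 \cdot 3 \sqrt{2} = 1584 \sqrt{2}$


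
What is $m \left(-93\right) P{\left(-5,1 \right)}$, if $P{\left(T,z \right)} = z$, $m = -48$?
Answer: $4464$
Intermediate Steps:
$m \left(-93\right) P{\left(-5,1 \right)} = \left(-48\right) \left(-93\right) 1 = 4464 \cdot 1 = 4464$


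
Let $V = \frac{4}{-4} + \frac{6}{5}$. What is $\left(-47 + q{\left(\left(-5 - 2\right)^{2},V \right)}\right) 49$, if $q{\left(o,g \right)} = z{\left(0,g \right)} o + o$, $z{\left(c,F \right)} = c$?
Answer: $98$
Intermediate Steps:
$V = \frac{1}{5}$ ($V = 4 \left(- \frac{1}{4}\right) + 6 \cdot \frac{1}{5} = -1 + \frac{6}{5} = \frac{1}{5} \approx 0.2$)
$q{\left(o,g \right)} = o$ ($q{\left(o,g \right)} = 0 o + o = 0 + o = o$)
$\left(-47 + q{\left(\left(-5 - 2\right)^{2},V \right)}\right) 49 = \left(-47 + \left(-5 - 2\right)^{2}\right) 49 = \left(-47 + \left(-7\right)^{2}\right) 49 = \left(-47 + 49\right) 49 = 2 \cdot 49 = 98$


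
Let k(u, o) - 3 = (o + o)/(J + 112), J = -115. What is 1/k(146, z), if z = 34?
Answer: -3/59 ≈ -0.050847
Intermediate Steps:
k(u, o) = 3 - 2*o/3 (k(u, o) = 3 + (o + o)/(-115 + 112) = 3 + (2*o)/(-3) = 3 + (2*o)*(-⅓) = 3 - 2*o/3)
1/k(146, z) = 1/(3 - ⅔*34) = 1/(3 - 68/3) = 1/(-59/3) = -3/59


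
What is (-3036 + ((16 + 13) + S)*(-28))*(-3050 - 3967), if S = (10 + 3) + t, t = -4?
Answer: 28769700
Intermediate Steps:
S = 9 (S = (10 + 3) - 4 = 13 - 4 = 9)
(-3036 + ((16 + 13) + S)*(-28))*(-3050 - 3967) = (-3036 + ((16 + 13) + 9)*(-28))*(-3050 - 3967) = (-3036 + (29 + 9)*(-28))*(-7017) = (-3036 + 38*(-28))*(-7017) = (-3036 - 1064)*(-7017) = -4100*(-7017) = 28769700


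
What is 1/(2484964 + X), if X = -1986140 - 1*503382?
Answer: -1/4558 ≈ -0.00021939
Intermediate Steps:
X = -2489522 (X = -1986140 - 503382 = -2489522)
1/(2484964 + X) = 1/(2484964 - 2489522) = 1/(-4558) = -1/4558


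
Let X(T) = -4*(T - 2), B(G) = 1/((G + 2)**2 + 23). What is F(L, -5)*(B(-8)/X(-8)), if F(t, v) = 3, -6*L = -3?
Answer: 3/2360 ≈ 0.0012712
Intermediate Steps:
L = 1/2 (L = -1/6*(-3) = 1/2 ≈ 0.50000)
B(G) = 1/(23 + (2 + G)**2) (B(G) = 1/((2 + G)**2 + 23) = 1/(23 + (2 + G)**2))
X(T) = 8 - 4*T (X(T) = -4*(-2 + T) = 8 - 4*T)
F(L, -5)*(B(-8)/X(-8)) = 3*(1/((23 + (2 - 8)**2)*(8 - 4*(-8)))) = 3*(1/((23 + (-6)**2)*(8 + 32))) = 3*(1/((23 + 36)*40)) = 3*((1/40)/59) = 3*((1/59)*(1/40)) = 3*(1/2360) = 3/2360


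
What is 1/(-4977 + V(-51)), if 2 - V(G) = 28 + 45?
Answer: -1/5048 ≈ -0.00019810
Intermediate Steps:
V(G) = -71 (V(G) = 2 - (28 + 45) = 2 - 1*73 = 2 - 73 = -71)
1/(-4977 + V(-51)) = 1/(-4977 - 71) = 1/(-5048) = -1/5048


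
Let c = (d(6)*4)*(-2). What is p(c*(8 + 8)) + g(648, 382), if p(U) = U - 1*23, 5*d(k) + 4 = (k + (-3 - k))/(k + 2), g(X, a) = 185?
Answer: 274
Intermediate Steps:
d(k) = -4/5 - 3/(5*(2 + k)) (d(k) = -4/5 + ((k + (-3 - k))/(k + 2))/5 = -4/5 + (-3/(2 + k))/5 = -4/5 - 3/(5*(2 + k)))
c = 7 (c = (((-11 - 4*6)/(5*(2 + 6)))*4)*(-2) = (((1/5)*(-11 - 24)/8)*4)*(-2) = (((1/5)*(1/8)*(-35))*4)*(-2) = -7/8*4*(-2) = -7/2*(-2) = 7)
p(U) = -23 + U (p(U) = U - 23 = -23 + U)
p(c*(8 + 8)) + g(648, 382) = (-23 + 7*(8 + 8)) + 185 = (-23 + 7*16) + 185 = (-23 + 112) + 185 = 89 + 185 = 274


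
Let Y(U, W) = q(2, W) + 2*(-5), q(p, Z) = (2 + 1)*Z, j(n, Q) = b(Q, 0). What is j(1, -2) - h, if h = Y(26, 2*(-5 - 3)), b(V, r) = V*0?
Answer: 58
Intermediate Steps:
b(V, r) = 0
j(n, Q) = 0
q(p, Z) = 3*Z
Y(U, W) = -10 + 3*W (Y(U, W) = 3*W + 2*(-5) = 3*W - 10 = -10 + 3*W)
h = -58 (h = -10 + 3*(2*(-5 - 3)) = -10 + 3*(2*(-8)) = -10 + 3*(-16) = -10 - 48 = -58)
j(1, -2) - h = 0 - 1*(-58) = 0 + 58 = 58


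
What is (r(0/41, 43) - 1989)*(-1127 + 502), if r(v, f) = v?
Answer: 1243125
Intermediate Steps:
(r(0/41, 43) - 1989)*(-1127 + 502) = (0/41 - 1989)*(-1127 + 502) = (0*(1/41) - 1989)*(-625) = (0 - 1989)*(-625) = -1989*(-625) = 1243125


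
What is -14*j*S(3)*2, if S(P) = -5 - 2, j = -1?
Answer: -196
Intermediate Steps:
S(P) = -7
-14*j*S(3)*2 = -14*(-1*(-7))*2 = -98*2 = -14*14 = -196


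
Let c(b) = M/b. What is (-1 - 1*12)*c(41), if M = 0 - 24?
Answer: 312/41 ≈ 7.6098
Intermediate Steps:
M = -24
c(b) = -24/b
(-1 - 1*12)*c(41) = (-1 - 1*12)*(-24/41) = (-1 - 12)*(-24*1/41) = -13*(-24/41) = 312/41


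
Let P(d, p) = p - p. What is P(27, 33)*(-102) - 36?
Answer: -36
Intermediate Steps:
P(d, p) = 0
P(27, 33)*(-102) - 36 = 0*(-102) - 36 = 0 - 36 = -36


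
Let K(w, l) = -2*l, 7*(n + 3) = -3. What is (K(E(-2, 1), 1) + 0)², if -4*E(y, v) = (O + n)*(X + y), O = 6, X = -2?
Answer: 4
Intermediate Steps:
n = -24/7 (n = -3 + (⅐)*(-3) = -3 - 3/7 = -24/7 ≈ -3.4286)
E(y, v) = 9/7 - 9*y/14 (E(y, v) = -(6 - 24/7)*(-2 + y)/4 = -9*(-2 + y)/14 = -(-36/7 + 18*y/7)/4 = 9/7 - 9*y/14)
(K(E(-2, 1), 1) + 0)² = (-2*1 + 0)² = (-2 + 0)² = (-2)² = 4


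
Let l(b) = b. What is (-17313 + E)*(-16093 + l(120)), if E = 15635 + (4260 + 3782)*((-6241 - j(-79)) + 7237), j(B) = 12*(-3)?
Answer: -132538619018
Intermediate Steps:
j(B) = -36
E = 8314979 (E = 15635 + (4260 + 3782)*((-6241 - 1*(-36)) + 7237) = 15635 + 8042*((-6241 + 36) + 7237) = 15635 + 8042*(-6205 + 7237) = 15635 + 8042*1032 = 15635 + 8299344 = 8314979)
(-17313 + E)*(-16093 + l(120)) = (-17313 + 8314979)*(-16093 + 120) = 8297666*(-15973) = -132538619018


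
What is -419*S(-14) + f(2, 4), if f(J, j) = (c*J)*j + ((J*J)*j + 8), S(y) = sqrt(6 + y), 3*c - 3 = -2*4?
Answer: 32/3 - 838*I*sqrt(2) ≈ 10.667 - 1185.1*I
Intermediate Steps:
c = -5/3 (c = 1 + (-2*4)/3 = 1 + (1/3)*(-8) = 1 - 8/3 = -5/3 ≈ -1.6667)
f(J, j) = 8 + j*J**2 - 5*J*j/3 (f(J, j) = (-5*J/3)*j + ((J*J)*j + 8) = -5*J*j/3 + (J**2*j + 8) = -5*J*j/3 + (j*J**2 + 8) = -5*J*j/3 + (8 + j*J**2) = 8 + j*J**2 - 5*J*j/3)
-419*S(-14) + f(2, 4) = -419*sqrt(6 - 14) + (8 + 4*2**2 - 5/3*2*4) = -838*I*sqrt(2) + (8 + 4*4 - 40/3) = -838*I*sqrt(2) + (8 + 16 - 40/3) = -838*I*sqrt(2) + 32/3 = 32/3 - 838*I*sqrt(2)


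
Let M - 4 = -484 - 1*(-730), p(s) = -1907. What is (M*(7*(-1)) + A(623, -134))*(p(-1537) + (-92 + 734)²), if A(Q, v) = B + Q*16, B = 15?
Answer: 3377645881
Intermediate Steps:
A(Q, v) = 15 + 16*Q (A(Q, v) = 15 + Q*16 = 15 + 16*Q)
M = 250 (M = 4 + (-484 - 1*(-730)) = 4 + (-484 + 730) = 4 + 246 = 250)
(M*(7*(-1)) + A(623, -134))*(p(-1537) + (-92 + 734)²) = (250*(7*(-1)) + (15 + 16*623))*(-1907 + (-92 + 734)²) = (250*(-7) + (15 + 9968))*(-1907 + 642²) = (-1750 + 9983)*(-1907 + 412164) = 8233*410257 = 3377645881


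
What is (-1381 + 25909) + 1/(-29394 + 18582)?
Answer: 265196735/10812 ≈ 24528.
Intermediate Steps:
(-1381 + 25909) + 1/(-29394 + 18582) = 24528 + 1/(-10812) = 24528 - 1/10812 = 265196735/10812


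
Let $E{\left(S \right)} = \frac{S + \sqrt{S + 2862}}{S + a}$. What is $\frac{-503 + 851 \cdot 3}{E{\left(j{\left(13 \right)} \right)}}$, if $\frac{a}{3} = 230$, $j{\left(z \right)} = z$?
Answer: $- \frac{228475}{33} + \frac{87875 \sqrt{115}}{33} \approx 21633.0$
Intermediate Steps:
$a = 690$ ($a = 3 \cdot 230 = 690$)
$E{\left(S \right)} = \frac{S + \sqrt{2862 + S}}{690 + S}$ ($E{\left(S \right)} = \frac{S + \sqrt{S + 2862}}{S + 690} = \frac{S + \sqrt{2862 + S}}{690 + S}$)
$\frac{-503 + 851 \cdot 3}{E{\left(j{\left(13 \right)} \right)}} = \frac{-503 + 851 \cdot 3}{\frac{1}{690 + 13} \left(13 + \sqrt{2862 + 13}\right)} = \frac{-503 + 2553}{\frac{1}{703} \left(13 + \sqrt{2875}\right)} = \frac{2050}{\frac{1}{703} \left(13 + 5 \sqrt{115}\right)} = \frac{2050}{\frac{13}{703} + \frac{5 \sqrt{115}}{703}}$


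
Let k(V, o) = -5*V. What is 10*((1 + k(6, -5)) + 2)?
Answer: -270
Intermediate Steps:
10*((1 + k(6, -5)) + 2) = 10*((1 - 5*6) + 2) = 10*((1 - 30) + 2) = 10*(-29 + 2) = 10*(-27) = -270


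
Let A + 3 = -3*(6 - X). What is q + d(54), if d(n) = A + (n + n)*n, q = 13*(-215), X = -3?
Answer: 3007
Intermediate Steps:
q = -2795
A = -30 (A = -3 - 3*(6 - 1*(-3)) = -3 - 3*(6 + 3) = -3 - 3*9 = -3 - 27 = -30)
d(n) = -30 + 2*n² (d(n) = -30 + (n + n)*n = -30 + (2*n)*n = -30 + 2*n²)
q + d(54) = -2795 + (-30 + 2*54²) = -2795 + (-30 + 2*2916) = -2795 + (-30 + 5832) = -2795 + 5802 = 3007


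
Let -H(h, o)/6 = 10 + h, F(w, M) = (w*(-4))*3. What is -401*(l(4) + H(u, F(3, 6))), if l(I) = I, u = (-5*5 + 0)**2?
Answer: 1526206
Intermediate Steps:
u = 625 (u = (-25 + 0)**2 = (-25)**2 = 625)
F(w, M) = -12*w (F(w, M) = -4*w*3 = -12*w)
H(h, o) = -60 - 6*h (H(h, o) = -6*(10 + h) = -60 - 6*h)
-401*(l(4) + H(u, F(3, 6))) = -401*(4 + (-60 - 6*625)) = -401*(4 + (-60 - 3750)) = -401*(4 - 3810) = -401*(-3806) = 1526206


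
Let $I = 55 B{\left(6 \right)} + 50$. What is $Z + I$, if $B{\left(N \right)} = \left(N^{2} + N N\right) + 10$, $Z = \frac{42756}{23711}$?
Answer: $\frac{108164916}{23711} \approx 4561.8$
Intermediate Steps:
$Z = \frac{42756}{23711}$ ($Z = 42756 \cdot \frac{1}{23711} = \frac{42756}{23711} \approx 1.8032$)
$B{\left(N \right)} = 10 + 2 N^{2}$ ($B{\left(N \right)} = \left(N^{2} + N^{2}\right) + 10 = 2 N^{2} + 10 = 10 + 2 N^{2}$)
$I = 4560$ ($I = 55 \left(10 + 2 \cdot 6^{2}\right) + 50 = 55 \left(10 + 2 \cdot 36\right) + 50 = 55 \left(10 + 72\right) + 50 = 55 \cdot 82 + 50 = 4510 + 50 = 4560$)
$Z + I = \frac{42756}{23711} + 4560 = \frac{108164916}{23711}$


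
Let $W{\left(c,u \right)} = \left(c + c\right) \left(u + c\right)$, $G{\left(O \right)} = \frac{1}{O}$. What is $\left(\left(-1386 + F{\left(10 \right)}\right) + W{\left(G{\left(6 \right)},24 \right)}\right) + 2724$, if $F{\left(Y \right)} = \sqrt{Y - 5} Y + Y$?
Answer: $\frac{24409}{18} + 10 \sqrt{5} \approx 1378.4$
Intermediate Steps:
$F{\left(Y \right)} = Y + Y \sqrt{-5 + Y}$ ($F{\left(Y \right)} = \sqrt{-5 + Y} Y + Y = Y \sqrt{-5 + Y} + Y = Y + Y \sqrt{-5 + Y}$)
$W{\left(c,u \right)} = 2 c \left(c + u\right)$
$\left(\left(-1386 + F{\left(10 \right)}\right) + W{\left(G{\left(6 \right)},24 \right)}\right) + 2724 = \left(\left(-1386 + 10 \left(1 + \sqrt{-5 + 10}\right)\right) + \frac{2 \left(\frac{1}{6} + 24\right)}{6}\right) + 2724 = \left(\left(-1386 + 10 \left(1 + \sqrt{5}\right)\right) + 2 \cdot \frac{1}{6} \left(\frac{1}{6} + 24\right)\right) + 2724 = \left(\left(-1386 + \left(10 + 10 \sqrt{5}\right)\right) + 2 \cdot \frac{1}{6} \cdot \frac{145}{6}\right) + 2724 = \left(\left(-1376 + 10 \sqrt{5}\right) + \frac{145}{18}\right) + 2724 = \left(- \frac{24623}{18} + 10 \sqrt{5}\right) + 2724 = \frac{24409}{18} + 10 \sqrt{5}$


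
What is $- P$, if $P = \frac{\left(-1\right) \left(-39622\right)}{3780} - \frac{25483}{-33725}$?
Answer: $- \frac{143257769}{12748050} \approx -11.238$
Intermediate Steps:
$P = \frac{143257769}{12748050}$ ($P = 39622 \cdot \frac{1}{3780} - - \frac{25483}{33725} = \frac{19811}{1890} + \frac{25483}{33725} = \frac{143257769}{12748050} \approx 11.238$)
$- P = \left(-1\right) \frac{143257769}{12748050} = - \frac{143257769}{12748050}$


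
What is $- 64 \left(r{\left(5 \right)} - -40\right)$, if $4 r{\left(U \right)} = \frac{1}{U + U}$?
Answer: $- \frac{12808}{5} \approx -2561.6$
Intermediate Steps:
$r{\left(U \right)} = \frac{1}{8 U}$ ($r{\left(U \right)} = \frac{1}{4 \left(U + U\right)} = \frac{1}{4 \cdot 2 U} = \frac{\frac{1}{2} \frac{1}{U}}{4} = \frac{1}{8 U}$)
$- 64 \left(r{\left(5 \right)} - -40\right) = - 64 \left(\frac{1}{8 \cdot 5} - -40\right) = - 64 \left(\frac{1}{8} \cdot \frac{1}{5} + 40\right) = - 64 \left(\frac{1}{40} + 40\right) = \left(-64\right) \frac{1601}{40} = - \frac{12808}{5}$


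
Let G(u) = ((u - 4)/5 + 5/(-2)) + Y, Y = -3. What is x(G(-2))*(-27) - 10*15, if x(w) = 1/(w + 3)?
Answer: -5280/37 ≈ -142.70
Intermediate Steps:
G(u) = -63/10 + u/5 (G(u) = ((u - 4)/5 + 5/(-2)) - 3 = ((-4 + u)*(1/5) + 5*(-1/2)) - 3 = ((-4/5 + u/5) - 5/2) - 3 = (-33/10 + u/5) - 3 = -63/10 + u/5)
x(w) = 1/(3 + w)
x(G(-2))*(-27) - 10*15 = -27/(3 + (-63/10 + (1/5)*(-2))) - 10*15 = -27/(3 + (-63/10 - 2/5)) - 150 = -27/(3 - 67/10) - 150 = -27/(-37/10) - 150 = -10/37*(-27) - 150 = 270/37 - 150 = -5280/37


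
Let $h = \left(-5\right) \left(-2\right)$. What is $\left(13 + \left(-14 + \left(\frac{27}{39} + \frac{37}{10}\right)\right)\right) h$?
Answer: $\frac{441}{13} \approx 33.923$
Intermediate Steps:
$h = 10$
$\left(13 + \left(-14 + \left(\frac{27}{39} + \frac{37}{10}\right)\right)\right) h = \left(13 + \left(-14 + \left(\frac{27}{39} + \frac{37}{10}\right)\right)\right) 10 = \left(13 + \left(-14 + \left(27 \cdot \frac{1}{39} + 37 \cdot \frac{1}{10}\right)\right)\right) 10 = \left(13 + \left(-14 + \left(\frac{9}{13} + \frac{37}{10}\right)\right)\right) 10 = \left(13 + \left(-14 + \frac{571}{130}\right)\right) 10 = \left(13 - \frac{1249}{130}\right) 10 = \frac{441}{130} \cdot 10 = \frac{441}{13}$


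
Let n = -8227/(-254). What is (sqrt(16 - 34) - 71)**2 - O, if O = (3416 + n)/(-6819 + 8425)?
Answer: 2048126361/407924 - 426*I*sqrt(2) ≈ 5020.9 - 602.46*I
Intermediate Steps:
n = 8227/254 (n = -8227*(-1/254) = 8227/254 ≈ 32.390)
O = 875891/407924 (O = (3416 + 8227/254)/(-6819 + 8425) = (875891/254)/1606 = (875891/254)*(1/1606) = 875891/407924 ≈ 2.1472)
(sqrt(16 - 34) - 71)**2 - O = (sqrt(16 - 34) - 71)**2 - 1*875891/407924 = (sqrt(-18) - 71)**2 - 875891/407924 = (3*I*sqrt(2) - 71)**2 - 875891/407924 = (-71 + 3*I*sqrt(2))**2 - 875891/407924 = -875891/407924 + (-71 + 3*I*sqrt(2))**2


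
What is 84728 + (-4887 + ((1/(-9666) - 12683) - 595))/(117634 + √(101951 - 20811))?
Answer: 5666385819299910037/66877492051728 + 175582891*√20285/66877492051728 ≈ 84728.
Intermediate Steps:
84728 + (-4887 + ((1/(-9666) - 12683) - 595))/(117634 + √(101951 - 20811)) = 84728 + (-4887 + ((-1/9666 - 12683) - 595))/(117634 + √81140) = 84728 + (-4887 + (-122593879/9666 - 595))/(117634 + 2*√20285) = 84728 + (-4887 - 128345149/9666)/(117634 + 2*√20285) = 84728 - 175582891/(9666*(117634 + 2*√20285))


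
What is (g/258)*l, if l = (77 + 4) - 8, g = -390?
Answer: -4745/43 ≈ -110.35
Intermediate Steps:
l = 73 (l = 81 - 8 = 73)
(g/258)*l = -390/258*73 = -390*1/258*73 = -65/43*73 = -4745/43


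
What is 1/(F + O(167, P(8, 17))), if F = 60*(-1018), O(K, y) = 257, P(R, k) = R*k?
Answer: -1/60823 ≈ -1.6441e-5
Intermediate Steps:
F = -61080
1/(F + O(167, P(8, 17))) = 1/(-61080 + 257) = 1/(-60823) = -1/60823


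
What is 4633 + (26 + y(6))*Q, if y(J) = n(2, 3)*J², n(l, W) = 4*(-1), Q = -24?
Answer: 7465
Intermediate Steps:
n(l, W) = -4
y(J) = -4*J²
4633 + (26 + y(6))*Q = 4633 + (26 - 4*6²)*(-24) = 4633 + (26 - 4*36)*(-24) = 4633 + (26 - 144)*(-24) = 4633 - 118*(-24) = 4633 + 2832 = 7465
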